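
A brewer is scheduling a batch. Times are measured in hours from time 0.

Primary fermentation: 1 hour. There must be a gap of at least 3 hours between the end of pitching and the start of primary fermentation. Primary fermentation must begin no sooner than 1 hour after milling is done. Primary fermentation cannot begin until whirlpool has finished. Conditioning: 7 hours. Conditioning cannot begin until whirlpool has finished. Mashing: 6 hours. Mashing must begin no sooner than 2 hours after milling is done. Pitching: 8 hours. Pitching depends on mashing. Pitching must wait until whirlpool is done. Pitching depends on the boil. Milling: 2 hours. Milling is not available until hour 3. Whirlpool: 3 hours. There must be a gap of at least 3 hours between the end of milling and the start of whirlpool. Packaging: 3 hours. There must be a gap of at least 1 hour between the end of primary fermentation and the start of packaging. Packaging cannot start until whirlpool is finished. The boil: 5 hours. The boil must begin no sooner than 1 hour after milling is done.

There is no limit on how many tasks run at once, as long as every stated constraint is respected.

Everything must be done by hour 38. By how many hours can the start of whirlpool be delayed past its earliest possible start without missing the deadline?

Milling cannot begin until its own release at hour 3. It runs from hour 3 to 3 + 2 = hour 5.
After milling (finishes hour 5, plus 3-hour gap → hour 8), whirlpool can start at hour 8 and finishes at hour 11.

Working backward from the deadline:
Packaging must finish by hour 38; it takes 3 hours, so it must start by 38 − 3 = hour 35.
Primary fermentation feeds into packaging (must start by hour 35, minus 1-hour gap → hour 34); so primary fermentation must finish by hour 34 and therefore start by hour 33.
Pitching feeds into primary fermentation (must start by hour 33, minus 3-hour gap → hour 30); so pitching must finish by hour 30 and therefore start by hour 22.
Nothing follows conditioning; the deadline of hour 38 is its only limit. It must start by 38 − 7 = hour 31.
Whirlpool feeds pitching (must start by hour 22); primary fermentation (must start by hour 33); conditioning (must start by hour 31); packaging (must start by hour 35). Taking the minimum, whirlpool must finish by hour 22 and start by 22 − 3 = hour 19.
So whirlpool can start as early as hour 8 and as late as hour 19, giving 19 − 8 = 11 hours of slack.

11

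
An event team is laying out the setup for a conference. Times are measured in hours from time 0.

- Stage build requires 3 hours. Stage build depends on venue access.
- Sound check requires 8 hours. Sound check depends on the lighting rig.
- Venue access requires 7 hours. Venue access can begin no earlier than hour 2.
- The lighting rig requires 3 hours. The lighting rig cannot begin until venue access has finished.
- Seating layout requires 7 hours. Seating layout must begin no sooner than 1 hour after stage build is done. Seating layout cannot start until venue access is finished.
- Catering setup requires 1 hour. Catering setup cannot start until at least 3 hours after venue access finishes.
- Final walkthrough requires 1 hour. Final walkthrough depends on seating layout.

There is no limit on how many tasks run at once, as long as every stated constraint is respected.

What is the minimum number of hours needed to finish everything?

21

Venue access waits on its own release at hour 2, so it starts at hour 2 and finishes at 2 + 7 = hour 9.
Catering setup cannot begin until venue access (finishes hour 9, plus 3-hour gap → hour 12). It runs from hour 12 to 12 + 1 = hour 13.
The lighting rig waits on venue access (finishes hour 9), so it starts at hour 9 and finishes at 9 + 3 = hour 12.
Sound check waits on the lighting rig (finishes hour 12), so it starts at hour 12 and finishes at 12 + 8 = hour 20.
Stage build cannot begin until venue access (finishes hour 9). It runs from hour 9 to 9 + 3 = hour 12.
For seating layout: stage build (finishes hour 12, plus 1-hour gap → hour 13); venue access (finishes hour 9). Taking the maximum gives a start of hour 13, and it finishes at 13 + 7 = hour 20.
Final walkthrough cannot begin until seating layout (finishes hour 20). It runs from hour 20 to 20 + 1 = hour 21.
All tasks are finished once the last one completes. Finish times: Venue access at 9, Stage build at 12, The lighting rig at 12, Seating layout at 20, Catering setup at 13, Sound check at 20, Final walkthrough at 21. The latest is hour 21.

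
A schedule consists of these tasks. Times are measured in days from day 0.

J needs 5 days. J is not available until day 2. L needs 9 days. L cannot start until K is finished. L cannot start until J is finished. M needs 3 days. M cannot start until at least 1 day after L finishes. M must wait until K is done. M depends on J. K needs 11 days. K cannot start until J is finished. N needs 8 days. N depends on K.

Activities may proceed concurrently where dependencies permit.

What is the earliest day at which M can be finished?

31

J cannot begin until its own release at day 2. It runs from day 2 to 2 + 5 = day 7.
After J (finishes day 7), K can start at day 7 and finishes at day 18.
L has to wait for K (finishes day 18); J (finishes day 7). The latest of these is day 18, so L runs day 18 to 18 + 9 = day 27.
M cannot start until L (finishes day 27, plus 1-day gap → day 28); K (finishes day 18); J (finishes day 7). The controlling bound is day 28, so M finishes at 28 + 3 = day 31.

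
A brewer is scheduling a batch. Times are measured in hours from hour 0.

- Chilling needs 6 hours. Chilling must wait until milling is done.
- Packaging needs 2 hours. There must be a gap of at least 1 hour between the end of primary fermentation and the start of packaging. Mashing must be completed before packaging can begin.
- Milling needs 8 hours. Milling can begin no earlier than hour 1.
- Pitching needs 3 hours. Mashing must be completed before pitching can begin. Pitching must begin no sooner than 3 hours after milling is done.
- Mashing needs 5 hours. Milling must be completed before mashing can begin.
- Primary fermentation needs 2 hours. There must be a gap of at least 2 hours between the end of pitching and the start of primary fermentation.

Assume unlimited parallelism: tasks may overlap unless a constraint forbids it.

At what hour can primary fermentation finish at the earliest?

21

Milling cannot begin until its own release at hour 1. It runs from hour 1 to 1 + 8 = hour 9.
After milling (finishes hour 9), mashing can start at hour 9 and finishes at hour 14.
Pitching needs all of mashing (finishes hour 14); milling (finishes hour 9, plus 3-hour gap → hour 12). That puts its earliest start at hour 14; it finishes at 14 + 3 = hour 17.
Primary fermentation waits on pitching (finishes hour 17, plus 2-hour gap → hour 19), so it starts at hour 19 and finishes at 19 + 2 = hour 21.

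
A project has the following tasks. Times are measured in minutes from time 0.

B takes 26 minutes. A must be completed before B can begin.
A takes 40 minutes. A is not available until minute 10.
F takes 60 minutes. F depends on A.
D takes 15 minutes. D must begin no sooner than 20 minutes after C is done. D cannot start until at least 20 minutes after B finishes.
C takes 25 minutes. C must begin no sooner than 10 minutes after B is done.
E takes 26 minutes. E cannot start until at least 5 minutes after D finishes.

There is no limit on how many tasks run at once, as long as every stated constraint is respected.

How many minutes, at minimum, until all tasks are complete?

177

After its own release at minute 10, A can start at minute 10 and finishes at minute 50.
F cannot begin until A (finishes minute 50). It runs from minute 50 to 50 + 60 = minute 110.
After A (finishes minute 50), B can start at minute 50 and finishes at minute 76.
C cannot begin until B (finishes minute 76, plus 10-minute gap → minute 86). It runs from minute 86 to 86 + 25 = minute 111.
D needs all of C (finishes minute 111, plus 20-minute gap → minute 131); B (finishes minute 76, plus 20-minute gap → minute 96). That puts its earliest start at minute 131; it finishes at 131 + 15 = minute 146.
E cannot begin until D (finishes minute 146, plus 5-minute gap → minute 151). It runs from minute 151 to 151 + 26 = minute 177.
All tasks are finished once the last one completes. Finish times: A at 50, B at 76, C at 111, D at 146, E at 177, F at 110. The latest is minute 177.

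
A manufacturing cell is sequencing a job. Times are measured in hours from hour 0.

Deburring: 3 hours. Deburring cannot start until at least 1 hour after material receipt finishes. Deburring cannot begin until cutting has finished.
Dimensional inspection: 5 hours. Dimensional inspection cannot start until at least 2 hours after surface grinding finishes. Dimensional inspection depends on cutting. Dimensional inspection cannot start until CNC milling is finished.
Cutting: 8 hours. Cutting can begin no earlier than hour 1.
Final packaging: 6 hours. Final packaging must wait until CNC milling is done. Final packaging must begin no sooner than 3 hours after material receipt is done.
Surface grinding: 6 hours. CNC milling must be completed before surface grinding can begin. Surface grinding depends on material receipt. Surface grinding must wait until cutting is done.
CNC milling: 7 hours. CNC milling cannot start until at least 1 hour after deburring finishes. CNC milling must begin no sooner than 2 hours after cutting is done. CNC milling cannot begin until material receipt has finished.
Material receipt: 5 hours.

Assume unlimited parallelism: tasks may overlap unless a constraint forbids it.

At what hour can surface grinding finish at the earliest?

Cutting waits on its own release at hour 1, so it starts at hour 1 and finishes at 1 + 8 = hour 9.
Material receipt has no prerequisites, so it starts at hour 0 and finishes at hour 5.
Deburring needs all of material receipt (finishes hour 5, plus 1-hour gap → hour 6); cutting (finishes hour 9). That puts its earliest start at hour 9; it finishes at 9 + 3 = hour 12.
CNC milling has to wait for deburring (finishes hour 12, plus 1-hour gap → hour 13); cutting (finishes hour 9, plus 2-hour gap → hour 11); material receipt (finishes hour 5). The latest of these is hour 13, so CNC milling runs hour 13 to 13 + 7 = hour 20.
For surface grinding: CNC milling (finishes hour 20); material receipt (finishes hour 5); cutting (finishes hour 9). Taking the maximum gives a start of hour 20, and it finishes at 20 + 6 = hour 26.

26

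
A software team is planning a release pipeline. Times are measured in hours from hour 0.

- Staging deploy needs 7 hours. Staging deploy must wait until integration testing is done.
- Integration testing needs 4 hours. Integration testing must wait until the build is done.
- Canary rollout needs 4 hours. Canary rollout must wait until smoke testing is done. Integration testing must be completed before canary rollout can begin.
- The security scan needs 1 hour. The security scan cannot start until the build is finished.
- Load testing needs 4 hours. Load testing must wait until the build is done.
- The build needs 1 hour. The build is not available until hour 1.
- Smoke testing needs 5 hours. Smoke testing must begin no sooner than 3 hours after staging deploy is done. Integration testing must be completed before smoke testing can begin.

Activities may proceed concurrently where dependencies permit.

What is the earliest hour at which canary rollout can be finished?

After its own release at hour 1, the build can start at hour 1 and finishes at hour 2.
Integration testing waits on the build (finishes hour 2), so it starts at hour 2 and finishes at 2 + 4 = hour 6.
After integration testing (finishes hour 6), staging deploy can start at hour 6 and finishes at hour 13.
Smoke testing has to wait for staging deploy (finishes hour 13, plus 3-hour gap → hour 16); integration testing (finishes hour 6). The latest of these is hour 16, so smoke testing runs hour 16 to 16 + 5 = hour 21.
Canary rollout cannot start until smoke testing (finishes hour 21); integration testing (finishes hour 6). The controlling bound is hour 21, so canary rollout finishes at 21 + 4 = hour 25.

25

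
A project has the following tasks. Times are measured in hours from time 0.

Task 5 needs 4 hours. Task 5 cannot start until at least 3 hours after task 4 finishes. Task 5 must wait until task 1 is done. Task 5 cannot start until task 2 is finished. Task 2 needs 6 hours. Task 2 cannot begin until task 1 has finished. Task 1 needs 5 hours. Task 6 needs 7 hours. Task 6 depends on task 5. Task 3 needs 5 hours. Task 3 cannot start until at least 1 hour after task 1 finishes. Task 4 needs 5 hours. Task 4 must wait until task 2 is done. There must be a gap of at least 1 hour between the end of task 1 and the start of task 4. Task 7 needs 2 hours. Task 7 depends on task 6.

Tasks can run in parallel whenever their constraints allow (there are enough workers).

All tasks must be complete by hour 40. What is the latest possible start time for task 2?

13

To finish by hour 40, task 7 (duration 2) must start no later than hour 38.
Since task 7 (must start by hour 38) depends on it, task 6 must finish by hour 38. Backing off its 7-hour duration gives a latest start of hour 31.
Task 5 feeds into task 6 (must start by hour 31); so task 5 must finish by hour 31 and therefore start by hour 27.
Task 4 has to be done before task 5 (must start by hour 27, minus 3-hour gap → hour 24). That means finishing by hour 24, i.e. starting by 24 − 5 = hour 19.
Task 2 must finish in time for task 4 (must start by hour 19); task 5 (must start by hour 27). The tightest is hour 19, so task 2 must start by 19 − 6 = hour 13.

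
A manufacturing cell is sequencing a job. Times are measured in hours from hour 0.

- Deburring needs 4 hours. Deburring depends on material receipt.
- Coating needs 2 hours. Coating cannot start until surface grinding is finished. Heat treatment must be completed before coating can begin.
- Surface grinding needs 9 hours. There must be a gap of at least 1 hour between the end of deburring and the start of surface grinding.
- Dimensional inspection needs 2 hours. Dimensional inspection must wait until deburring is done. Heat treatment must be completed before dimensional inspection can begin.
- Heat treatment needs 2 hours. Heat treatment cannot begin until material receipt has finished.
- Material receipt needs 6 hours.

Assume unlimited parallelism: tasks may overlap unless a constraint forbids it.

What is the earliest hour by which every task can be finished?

22

Nothing blocks material receipt, so it runs from hour 0 to hour 6.
Heat treatment cannot begin until material receipt (finishes hour 6). It runs from hour 6 to 6 + 2 = hour 8.
Deburring cannot begin until material receipt (finishes hour 6). It runs from hour 6 to 6 + 4 = hour 10.
For dimensional inspection: deburring (finishes hour 10); heat treatment (finishes hour 8). Taking the maximum gives a start of hour 10, and it finishes at 10 + 2 = hour 12.
After deburring (finishes hour 10, plus 1-hour gap → hour 11), surface grinding can start at hour 11 and finishes at hour 20.
Coating cannot start until surface grinding (finishes hour 20); heat treatment (finishes hour 8). The controlling bound is hour 20, so coating finishes at 20 + 2 = hour 22.
All tasks are finished once the last one completes. Finish times: Material receipt at 6, Deburring at 10, Heat treatment at 8, Surface grinding at 20, Dimensional inspection at 12, Coating at 22. The latest is hour 22.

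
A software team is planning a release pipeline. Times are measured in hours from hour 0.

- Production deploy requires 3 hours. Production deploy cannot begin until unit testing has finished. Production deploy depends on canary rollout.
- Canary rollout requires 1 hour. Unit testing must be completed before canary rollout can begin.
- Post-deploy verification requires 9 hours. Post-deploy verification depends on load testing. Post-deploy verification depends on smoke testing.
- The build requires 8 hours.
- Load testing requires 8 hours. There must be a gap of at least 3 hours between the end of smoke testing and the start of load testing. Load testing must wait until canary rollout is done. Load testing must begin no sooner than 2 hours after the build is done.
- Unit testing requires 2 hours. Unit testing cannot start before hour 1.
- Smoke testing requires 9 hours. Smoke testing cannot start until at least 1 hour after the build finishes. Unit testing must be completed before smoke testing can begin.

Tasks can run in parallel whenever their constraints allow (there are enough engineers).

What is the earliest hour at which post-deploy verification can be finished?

After its own release at hour 1, unit testing can start at hour 1 and finishes at hour 3.
Canary rollout waits on unit testing (finishes hour 3), so it starts at hour 3 and finishes at 3 + 1 = hour 4.
Nothing blocks the build, so it runs from hour 0 to hour 8.
Smoke testing needs all of the build (finishes hour 8, plus 1-hour gap → hour 9); unit testing (finishes hour 3). That puts its earliest start at hour 9; it finishes at 9 + 9 = hour 18.
For load testing: smoke testing (finishes hour 18, plus 3-hour gap → hour 21); canary rollout (finishes hour 4); the build (finishes hour 8, plus 2-hour gap → hour 10). Taking the maximum gives a start of hour 21, and it finishes at 21 + 8 = hour 29.
Post-deploy verification has to wait for load testing (finishes hour 29); smoke testing (finishes hour 18). The latest of these is hour 29, so post-deploy verification runs hour 29 to 29 + 9 = hour 38.

38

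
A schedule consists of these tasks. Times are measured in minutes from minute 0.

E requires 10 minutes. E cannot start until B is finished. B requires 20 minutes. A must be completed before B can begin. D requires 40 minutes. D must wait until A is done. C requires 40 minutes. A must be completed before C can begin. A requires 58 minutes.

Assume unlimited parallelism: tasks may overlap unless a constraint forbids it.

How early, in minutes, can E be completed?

Nothing blocks A, so it runs from minute 0 to minute 58.
After A (finishes minute 58), B can start at minute 58 and finishes at minute 78.
After B (finishes minute 78), E can start at minute 78 and finishes at minute 88.

88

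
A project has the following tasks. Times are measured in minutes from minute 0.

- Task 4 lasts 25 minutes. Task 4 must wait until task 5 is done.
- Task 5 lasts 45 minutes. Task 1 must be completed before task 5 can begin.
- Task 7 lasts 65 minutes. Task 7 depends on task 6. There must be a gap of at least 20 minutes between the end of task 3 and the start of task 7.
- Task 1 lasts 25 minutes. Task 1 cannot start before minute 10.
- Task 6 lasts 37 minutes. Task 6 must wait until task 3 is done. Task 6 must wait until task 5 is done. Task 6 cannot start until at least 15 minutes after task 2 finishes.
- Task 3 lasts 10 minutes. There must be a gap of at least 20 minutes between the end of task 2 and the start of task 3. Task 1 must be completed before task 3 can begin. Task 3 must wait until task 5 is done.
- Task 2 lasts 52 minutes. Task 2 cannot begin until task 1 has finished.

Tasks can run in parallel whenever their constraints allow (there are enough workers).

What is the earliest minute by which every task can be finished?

219

After its own release at minute 10, task 1 can start at minute 10 and finishes at minute 35.
After task 1 (finishes minute 35), task 5 can start at minute 35 and finishes at minute 80.
After task 5 (finishes minute 80), task 4 can start at minute 80 and finishes at minute 105.
After task 1 (finishes minute 35), task 2 can start at minute 35 and finishes at minute 87.
Task 3 cannot start until task 2 (finishes minute 87, plus 20-minute gap → minute 107); task 1 (finishes minute 35); task 5 (finishes minute 80). The controlling bound is minute 107, so task 3 finishes at 107 + 10 = minute 117.
Task 6 cannot start until task 3 (finishes minute 117); task 5 (finishes minute 80); task 2 (finishes minute 87, plus 15-minute gap → minute 102). The controlling bound is minute 117, so task 6 finishes at 117 + 37 = minute 154.
For task 7: task 6 (finishes minute 154); task 3 (finishes minute 117, plus 20-minute gap → minute 137). Taking the maximum gives a start of minute 154, and it finishes at 154 + 65 = minute 219.
All tasks are finished once the last one completes. Finish times: Task 1 at 35, Task 2 at 87, Task 3 at 117, Task 4 at 105, Task 5 at 80, Task 6 at 154, Task 7 at 219. The latest is minute 219.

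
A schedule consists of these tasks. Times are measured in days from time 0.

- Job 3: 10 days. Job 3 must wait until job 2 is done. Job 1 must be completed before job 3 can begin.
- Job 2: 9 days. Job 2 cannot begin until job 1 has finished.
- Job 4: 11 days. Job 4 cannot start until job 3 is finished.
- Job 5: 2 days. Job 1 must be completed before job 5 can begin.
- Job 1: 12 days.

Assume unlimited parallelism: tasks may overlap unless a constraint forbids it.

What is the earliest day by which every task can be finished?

42

Job 1 can start immediately at day 0; it finishes at day 12.
Job 5 cannot begin until job 1 (finishes day 12). It runs from day 12 to 12 + 2 = day 14.
Job 2 waits on job 1 (finishes day 12), so it starts at day 12 and finishes at 12 + 9 = day 21.
For job 3: job 2 (finishes day 21); job 1 (finishes day 12). Taking the maximum gives a start of day 21, and it finishes at 21 + 10 = day 31.
Job 4 waits on job 3 (finishes day 31), so it starts at day 31 and finishes at 31 + 11 = day 42.
All tasks are finished once the last one completes. Finish times: Job 1 at 12, Job 2 at 21, Job 3 at 31, Job 4 at 42, Job 5 at 14. The latest is day 42.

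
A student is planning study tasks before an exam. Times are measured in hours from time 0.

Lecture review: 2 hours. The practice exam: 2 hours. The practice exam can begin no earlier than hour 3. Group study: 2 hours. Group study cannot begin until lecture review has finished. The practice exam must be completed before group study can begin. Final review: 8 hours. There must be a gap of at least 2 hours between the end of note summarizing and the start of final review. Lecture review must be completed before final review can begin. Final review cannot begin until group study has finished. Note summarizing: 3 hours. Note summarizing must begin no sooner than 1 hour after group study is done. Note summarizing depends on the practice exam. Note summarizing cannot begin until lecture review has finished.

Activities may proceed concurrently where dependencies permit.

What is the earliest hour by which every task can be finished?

21

The practice exam cannot begin until its own release at hour 3. It runs from hour 3 to 3 + 2 = hour 5.
Lecture review can start immediately at hour 0; it finishes at hour 2.
Group study has to wait for lecture review (finishes hour 2); the practice exam (finishes hour 5). The latest of these is hour 5, so group study runs hour 5 to 5 + 2 = hour 7.
For note summarizing: group study (finishes hour 7, plus 1-hour gap → hour 8); the practice exam (finishes hour 5); lecture review (finishes hour 2). Taking the maximum gives a start of hour 8, and it finishes at 8 + 3 = hour 11.
Final review needs all of note summarizing (finishes hour 11, plus 2-hour gap → hour 13); lecture review (finishes hour 2); group study (finishes hour 7). That puts its earliest start at hour 13; it finishes at 13 + 8 = hour 21.
All tasks are finished once the last one completes. Finish times: Lecture review at 2, The practice exam at 5, Group study at 7, Note summarizing at 11, Final review at 21. The latest is hour 21.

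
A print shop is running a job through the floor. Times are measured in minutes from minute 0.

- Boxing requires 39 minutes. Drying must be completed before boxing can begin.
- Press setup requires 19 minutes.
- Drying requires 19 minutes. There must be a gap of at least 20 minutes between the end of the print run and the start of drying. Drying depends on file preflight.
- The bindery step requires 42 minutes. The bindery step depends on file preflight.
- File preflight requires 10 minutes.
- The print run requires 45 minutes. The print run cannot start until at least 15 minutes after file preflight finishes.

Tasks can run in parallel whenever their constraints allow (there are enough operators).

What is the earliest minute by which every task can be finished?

148

Nothing blocks press setup, so it runs from minute 0 to minute 19.
File preflight can start immediately at minute 0; it finishes at minute 10.
After file preflight (finishes minute 10), the bindery step can start at minute 10 and finishes at minute 52.
The print run cannot begin until file preflight (finishes minute 10, plus 15-minute gap → minute 25). It runs from minute 25 to 25 + 45 = minute 70.
For drying: the print run (finishes minute 70, plus 20-minute gap → minute 90); file preflight (finishes minute 10). Taking the maximum gives a start of minute 90, and it finishes at 90 + 19 = minute 109.
Boxing waits on drying (finishes minute 109), so it starts at minute 109 and finishes at 109 + 39 = minute 148.
All tasks are finished once the last one completes. Finish times: File preflight at 10, Press setup at 19, The print run at 70, Drying at 109, The bindery step at 52, Boxing at 148. The latest is minute 148.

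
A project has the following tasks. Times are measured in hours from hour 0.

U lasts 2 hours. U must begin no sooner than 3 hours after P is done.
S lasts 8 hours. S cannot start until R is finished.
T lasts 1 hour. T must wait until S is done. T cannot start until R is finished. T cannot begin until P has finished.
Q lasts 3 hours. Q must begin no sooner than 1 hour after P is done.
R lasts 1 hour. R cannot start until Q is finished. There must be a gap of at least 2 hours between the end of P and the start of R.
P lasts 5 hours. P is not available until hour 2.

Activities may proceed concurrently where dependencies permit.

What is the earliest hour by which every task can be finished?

P cannot begin until its own release at hour 2. It runs from hour 2 to 2 + 5 = hour 7.
U cannot begin until P (finishes hour 7, plus 3-hour gap → hour 10). It runs from hour 10 to 10 + 2 = hour 12.
Q waits on P (finishes hour 7, plus 1-hour gap → hour 8), so it starts at hour 8 and finishes at 8 + 3 = hour 11.
R has to wait for Q (finishes hour 11); P (finishes hour 7, plus 2-hour gap → hour 9). The latest of these is hour 11, so R runs hour 11 to 11 + 1 = hour 12.
S waits on R (finishes hour 12), so it starts at hour 12 and finishes at 12 + 8 = hour 20.
T cannot start until S (finishes hour 20); R (finishes hour 12); P (finishes hour 7). The controlling bound is hour 20, so T finishes at 20 + 1 = hour 21.
All tasks are finished once the last one completes. Finish times: P at 7, Q at 11, R at 12, S at 20, T at 21, U at 12. The latest is hour 21.

21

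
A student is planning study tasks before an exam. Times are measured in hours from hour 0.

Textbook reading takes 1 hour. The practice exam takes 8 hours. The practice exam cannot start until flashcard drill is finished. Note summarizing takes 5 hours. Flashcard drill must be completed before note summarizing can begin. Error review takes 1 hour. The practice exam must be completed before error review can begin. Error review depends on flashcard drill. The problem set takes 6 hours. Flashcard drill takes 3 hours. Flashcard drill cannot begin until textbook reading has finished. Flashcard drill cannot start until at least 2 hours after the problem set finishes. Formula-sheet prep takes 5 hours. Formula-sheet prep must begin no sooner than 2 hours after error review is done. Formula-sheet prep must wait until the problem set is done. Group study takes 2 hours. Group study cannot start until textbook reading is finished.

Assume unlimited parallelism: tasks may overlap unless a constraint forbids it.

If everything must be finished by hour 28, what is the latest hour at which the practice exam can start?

Formula-sheet prep must finish by hour 28; it takes 5 hours, so it must start by 28 − 5 = hour 23.
Error review has to be done before formula-sheet prep (must start by hour 23, minus 2-hour gap → hour 21). That means finishing by hour 21, i.e. starting by 21 − 1 = hour 20.
Since error review (must start by hour 20) depends on it, the practice exam must finish by hour 20. Backing off its 8-hour duration gives a latest start of hour 12.

12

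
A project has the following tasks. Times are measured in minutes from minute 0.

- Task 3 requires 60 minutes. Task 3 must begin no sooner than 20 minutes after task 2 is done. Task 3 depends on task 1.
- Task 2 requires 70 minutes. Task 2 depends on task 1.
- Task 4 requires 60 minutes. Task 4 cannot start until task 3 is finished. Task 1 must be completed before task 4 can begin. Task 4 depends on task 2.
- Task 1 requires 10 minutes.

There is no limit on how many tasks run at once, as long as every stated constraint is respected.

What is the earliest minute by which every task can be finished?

Task 1 has no prerequisites, so it starts at minute 0 and finishes at minute 10.
Task 2 waits on task 1 (finishes minute 10), so it starts at minute 10 and finishes at 10 + 70 = minute 80.
Task 3 needs all of task 2 (finishes minute 80, plus 20-minute gap → minute 100); task 1 (finishes minute 10). That puts its earliest start at minute 100; it finishes at 100 + 60 = minute 160.
Task 4 has to wait for task 3 (finishes minute 160); task 1 (finishes minute 10); task 2 (finishes minute 80). The latest of these is minute 160, so task 4 runs minute 160 to 160 + 60 = minute 220.
All tasks are finished once the last one completes. Finish times: Task 1 at 10, Task 2 at 80, Task 3 at 160, Task 4 at 220. The latest is minute 220.

220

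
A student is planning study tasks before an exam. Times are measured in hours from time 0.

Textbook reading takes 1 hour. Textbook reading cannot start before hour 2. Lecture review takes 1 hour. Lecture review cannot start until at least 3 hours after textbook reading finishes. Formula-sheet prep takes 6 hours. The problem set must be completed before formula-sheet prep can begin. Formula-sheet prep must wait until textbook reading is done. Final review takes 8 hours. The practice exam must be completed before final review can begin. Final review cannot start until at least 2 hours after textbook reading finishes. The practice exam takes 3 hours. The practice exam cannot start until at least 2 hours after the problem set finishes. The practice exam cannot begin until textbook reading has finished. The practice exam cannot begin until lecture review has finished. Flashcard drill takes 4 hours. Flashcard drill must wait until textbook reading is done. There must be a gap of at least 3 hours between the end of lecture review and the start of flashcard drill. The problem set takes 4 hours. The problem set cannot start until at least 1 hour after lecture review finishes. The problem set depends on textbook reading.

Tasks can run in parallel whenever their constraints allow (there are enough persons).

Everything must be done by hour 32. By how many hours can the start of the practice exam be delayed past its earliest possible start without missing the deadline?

After its own release at hour 2, textbook reading can start at hour 2 and finishes at hour 3.
Lecture review cannot begin until textbook reading (finishes hour 3, plus 3-hour gap → hour 6). It runs from hour 6 to 6 + 1 = hour 7.
The problem set cannot start until lecture review (finishes hour 7, plus 1-hour gap → hour 8); textbook reading (finishes hour 3). The controlling bound is hour 8, so the problem set finishes at 8 + 4 = hour 12.
For the practice exam: the problem set (finishes hour 12, plus 2-hour gap → hour 14); textbook reading (finishes hour 3); lecture review (finishes hour 7). Taking the maximum gives a start of hour 14, and it finishes at 14 + 3 = hour 17.

Working backward from the deadline:
To finish by hour 32, final review (duration 8) must start no later than hour 24.
The practice exam has to be done before final review (must start by hour 24). That means finishing by hour 24, i.e. starting by 24 − 3 = hour 21.
So the practice exam can start as early as hour 14 and as late as hour 21, giving 21 − 14 = 7 hours of slack.

7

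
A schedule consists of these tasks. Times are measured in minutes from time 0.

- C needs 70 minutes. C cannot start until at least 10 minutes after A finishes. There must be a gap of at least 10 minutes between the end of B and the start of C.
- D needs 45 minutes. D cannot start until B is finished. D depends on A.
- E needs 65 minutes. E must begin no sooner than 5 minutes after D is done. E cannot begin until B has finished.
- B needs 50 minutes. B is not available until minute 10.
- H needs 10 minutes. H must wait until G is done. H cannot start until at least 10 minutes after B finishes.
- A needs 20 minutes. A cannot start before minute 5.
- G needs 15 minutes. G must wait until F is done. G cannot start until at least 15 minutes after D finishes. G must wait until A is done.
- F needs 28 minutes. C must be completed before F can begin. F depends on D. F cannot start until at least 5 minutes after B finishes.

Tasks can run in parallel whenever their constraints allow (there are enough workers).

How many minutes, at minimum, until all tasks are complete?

After its own release at minute 10, B can start at minute 10 and finishes at minute 60.
A cannot begin until its own release at minute 5. It runs from minute 5 to 5 + 20 = minute 25.
D has to wait for B (finishes minute 60); A (finishes minute 25). The latest of these is minute 60, so D runs minute 60 to 60 + 45 = minute 105.
E cannot start until D (finishes minute 105, plus 5-minute gap → minute 110); B (finishes minute 60). The controlling bound is minute 110, so E finishes at 110 + 65 = minute 175.
C needs all of A (finishes minute 25, plus 10-minute gap → minute 35); B (finishes minute 60, plus 10-minute gap → minute 70). That puts its earliest start at minute 70; it finishes at 70 + 70 = minute 140.
F has to wait for C (finishes minute 140); D (finishes minute 105); B (finishes minute 60, plus 5-minute gap → minute 65). The latest of these is minute 140, so F runs minute 140 to 140 + 28 = minute 168.
For G: F (finishes minute 168); D (finishes minute 105, plus 15-minute gap → minute 120); A (finishes minute 25). Taking the maximum gives a start of minute 168, and it finishes at 168 + 15 = minute 183.
H cannot start until G (finishes minute 183); B (finishes minute 60, plus 10-minute gap → minute 70). The controlling bound is minute 183, so H finishes at 183 + 10 = minute 193.
All tasks are finished once the last one completes. Finish times: A at 25, B at 60, C at 140, D at 105, E at 175, F at 168, G at 183, H at 193. The latest is minute 193.

193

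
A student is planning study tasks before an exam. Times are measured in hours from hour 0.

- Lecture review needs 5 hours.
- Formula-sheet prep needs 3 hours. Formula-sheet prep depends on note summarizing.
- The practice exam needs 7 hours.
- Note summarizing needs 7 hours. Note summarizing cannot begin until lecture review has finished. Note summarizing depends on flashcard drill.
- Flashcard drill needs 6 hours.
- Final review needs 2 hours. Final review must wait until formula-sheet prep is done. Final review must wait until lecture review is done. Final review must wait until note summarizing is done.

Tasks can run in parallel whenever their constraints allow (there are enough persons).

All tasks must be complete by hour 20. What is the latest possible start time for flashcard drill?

2

Nothing follows final review; the deadline of hour 20 is its only limit. It must start by 20 − 2 = hour 18.
Formula-sheet prep feeds into final review (must start by hour 18); so formula-sheet prep must finish by hour 18 and therefore start by hour 15.
Note summarizing feeds formula-sheet prep (must start by hour 15); final review (must start by hour 18). Taking the minimum, note summarizing must finish by hour 15 and start by 15 − 7 = hour 8.
Flashcard drill has to be done before note summarizing (must start by hour 8). That means finishing by hour 8, i.e. starting by 8 − 6 = hour 2.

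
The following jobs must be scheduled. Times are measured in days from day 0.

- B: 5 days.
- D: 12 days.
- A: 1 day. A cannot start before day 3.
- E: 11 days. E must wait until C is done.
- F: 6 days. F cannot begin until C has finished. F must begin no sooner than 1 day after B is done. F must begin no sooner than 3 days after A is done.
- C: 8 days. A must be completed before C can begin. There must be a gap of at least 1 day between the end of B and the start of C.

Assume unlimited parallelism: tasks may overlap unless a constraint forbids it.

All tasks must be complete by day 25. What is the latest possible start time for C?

Nothing follows E; the deadline of day 25 is its only limit. It must start by 25 − 11 = day 14.
Nothing follows F; the deadline of day 25 is its only limit. It must start by 25 − 6 = day 19.
For C: E (must start by day 14); F (must start by day 19). The most restrictive is day 14; with an 8-day duration, C must start by day 6.

6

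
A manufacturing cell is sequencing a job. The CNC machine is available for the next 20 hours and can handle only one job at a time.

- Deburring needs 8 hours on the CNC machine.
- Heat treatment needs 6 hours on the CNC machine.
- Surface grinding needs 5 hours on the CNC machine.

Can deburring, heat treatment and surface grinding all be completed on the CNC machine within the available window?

Yes

Running back to back, the jobs need 8 + 6 + 5 = 19 hours on the CNC machine.
Since 19 ≤ 20, they fit within the window.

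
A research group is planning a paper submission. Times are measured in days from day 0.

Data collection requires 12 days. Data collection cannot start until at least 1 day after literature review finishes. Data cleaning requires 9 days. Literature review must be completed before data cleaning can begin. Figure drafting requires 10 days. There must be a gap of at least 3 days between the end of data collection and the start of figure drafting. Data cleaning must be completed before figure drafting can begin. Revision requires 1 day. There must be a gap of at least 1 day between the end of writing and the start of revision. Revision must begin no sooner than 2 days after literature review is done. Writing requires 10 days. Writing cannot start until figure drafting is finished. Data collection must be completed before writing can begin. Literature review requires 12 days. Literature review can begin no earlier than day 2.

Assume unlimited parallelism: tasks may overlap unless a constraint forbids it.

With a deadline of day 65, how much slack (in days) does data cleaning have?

Literature review waits on its own release at day 2, so it starts at day 2 and finishes at 2 + 12 = day 14.
Data cleaning cannot begin until literature review (finishes day 14). It runs from day 14 to 14 + 9 = day 23.

Working backward from the deadline:
Nothing follows revision; the deadline of day 65 is its only limit. It must start by 65 − 1 = day 64.
Since revision (must start by day 64, minus 1-day gap → day 63) depends on it, writing must finish by day 63. Backing off its 10-day duration gives a latest start of day 53.
Figure drafting feeds into writing (must start by day 53); so figure drafting must finish by day 53 and therefore start by day 43.
Data cleaning has to be done before figure drafting (must start by day 43). That means finishing by day 43, i.e. starting by 43 − 9 = day 34.
So data cleaning can start as early as day 14 and as late as day 34, giving 34 − 14 = 20 days of slack.

20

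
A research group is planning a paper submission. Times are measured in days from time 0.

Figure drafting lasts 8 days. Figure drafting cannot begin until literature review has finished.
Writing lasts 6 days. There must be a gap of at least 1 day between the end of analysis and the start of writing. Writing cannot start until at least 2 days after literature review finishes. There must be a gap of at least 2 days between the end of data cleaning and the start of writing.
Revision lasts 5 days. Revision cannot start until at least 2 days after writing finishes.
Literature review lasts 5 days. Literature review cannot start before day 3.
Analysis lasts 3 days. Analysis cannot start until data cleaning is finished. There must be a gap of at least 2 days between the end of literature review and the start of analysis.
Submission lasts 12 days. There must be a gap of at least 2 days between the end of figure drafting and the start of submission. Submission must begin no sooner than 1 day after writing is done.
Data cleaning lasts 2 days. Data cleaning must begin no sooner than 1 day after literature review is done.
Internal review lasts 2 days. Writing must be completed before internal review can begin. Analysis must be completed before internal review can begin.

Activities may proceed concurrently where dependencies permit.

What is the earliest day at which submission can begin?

22

After its own release at day 3, literature review can start at day 3 and finishes at day 8.
After literature review (finishes day 8), figure drafting can start at day 8 and finishes at day 16.
Data cleaning waits on literature review (finishes day 8, plus 1-day gap → day 9), so it starts at day 9 and finishes at 9 + 2 = day 11.
Analysis cannot start until data cleaning (finishes day 11); literature review (finishes day 8, plus 2-day gap → day 10). The controlling bound is day 11, so analysis finishes at 11 + 3 = day 14.
Writing has to wait for analysis (finishes day 14, plus 1-day gap → day 15); literature review (finishes day 8, plus 2-day gap → day 10); data cleaning (finishes day 11, plus 2-day gap → day 13). The latest of these is day 15, so writing runs day 15 to 15 + 6 = day 21.
Submission waits on figure drafting (finishes day 16, plus 2-day gap → day 18); writing (finishes day 21, plus 1-day gap → day 22). The latest of these is day 22, which is the earliest submission can start.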